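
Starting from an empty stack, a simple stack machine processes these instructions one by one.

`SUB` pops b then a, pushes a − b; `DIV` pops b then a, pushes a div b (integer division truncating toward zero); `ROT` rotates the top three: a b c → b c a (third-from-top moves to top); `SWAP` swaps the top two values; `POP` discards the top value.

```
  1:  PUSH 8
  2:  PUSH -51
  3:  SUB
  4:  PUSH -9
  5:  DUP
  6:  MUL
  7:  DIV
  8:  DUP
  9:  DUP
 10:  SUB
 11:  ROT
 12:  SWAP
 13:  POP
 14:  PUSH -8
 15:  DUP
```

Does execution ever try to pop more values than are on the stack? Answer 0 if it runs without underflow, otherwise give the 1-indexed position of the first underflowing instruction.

11

PUSH 8    [8]
PUSH -51  [8, -51]
SUB       [59]
PUSH -9   [59, -9]
DUP       [59, -9, -9]
MUL       [59, 81]
DIV       [0]
DUP       [0, 0]
DUP       [0, 0, 0]
SUB       [0, 0]
ROT  — needs 3 operands, stack has 2 → underflow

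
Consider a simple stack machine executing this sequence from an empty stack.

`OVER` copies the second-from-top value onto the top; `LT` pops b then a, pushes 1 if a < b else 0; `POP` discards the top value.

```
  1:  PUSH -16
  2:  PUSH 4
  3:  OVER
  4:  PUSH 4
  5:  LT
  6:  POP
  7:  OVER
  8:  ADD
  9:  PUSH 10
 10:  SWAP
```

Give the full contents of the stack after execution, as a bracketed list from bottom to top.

[-16, 10, -12]

PUSH -16 : [-16]
PUSH 4   : [-16, 4]
OVER     : [-16, 4, -16]
PUSH 4   : [-16, 4, -16, 4]
LT       : [-16, 4, 1]
POP      : [-16, 4]
OVER     : [-16, 4, -16]
ADD      : [-16, -12]
PUSH 10  : [-16, -12, 10]
SWAP     : [-16, 10, -12]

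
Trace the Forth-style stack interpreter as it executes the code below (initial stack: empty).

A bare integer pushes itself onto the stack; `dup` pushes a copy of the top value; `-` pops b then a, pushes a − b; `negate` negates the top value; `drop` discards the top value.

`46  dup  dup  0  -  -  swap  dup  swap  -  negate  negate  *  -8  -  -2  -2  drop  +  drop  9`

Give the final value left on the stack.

46     -> [46]
dup    -> [46, 46]
dup    -> [46, 46, 46]
0      -> [46, 46, 46, 0]
-      -> [46, 46, 46]
-      -> [46, 0]
swap   -> [0, 46]
dup    -> [0, 46, 46]
swap   -> [0, 46, 46]
-      -> [0, 0]
negate -> [0, 0]
negate -> [0, 0]
*      -> [0]
-8     -> [0, -8]
-      -> [8]
-2     -> [8, -2]
-2     -> [8, -2, -2]
drop   -> [8, -2]
+      -> [6]
drop   -> []
9      -> [9]

9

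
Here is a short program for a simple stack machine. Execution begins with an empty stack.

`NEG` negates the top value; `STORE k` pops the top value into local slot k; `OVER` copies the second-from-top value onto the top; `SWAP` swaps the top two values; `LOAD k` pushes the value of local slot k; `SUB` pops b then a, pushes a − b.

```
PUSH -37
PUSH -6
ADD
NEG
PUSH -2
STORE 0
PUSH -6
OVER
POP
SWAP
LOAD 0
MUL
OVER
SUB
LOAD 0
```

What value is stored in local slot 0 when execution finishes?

PUSH -37  -37
PUSH -6   -37 -6
ADD       -43
NEG       43
PUSH -2   43 -2
STORE 0   43
PUSH -6   43 -6
OVER      43 -6 43
POP       43 -6
SWAP      -6 43
LOAD 0    -6 43 -2
MUL       -6 -86
OVER      -6 -86 -6
SUB       -6 -80
LOAD 0    -6 -80 -2

-2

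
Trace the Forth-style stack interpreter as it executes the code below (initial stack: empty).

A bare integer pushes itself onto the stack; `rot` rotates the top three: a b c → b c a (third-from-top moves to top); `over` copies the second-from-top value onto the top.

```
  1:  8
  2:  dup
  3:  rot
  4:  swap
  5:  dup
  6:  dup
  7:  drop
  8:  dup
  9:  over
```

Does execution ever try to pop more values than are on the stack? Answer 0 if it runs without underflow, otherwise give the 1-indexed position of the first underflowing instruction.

3

8   → 8
dup → 8 8
rot  — needs 3 operands, stack has 2 → underflow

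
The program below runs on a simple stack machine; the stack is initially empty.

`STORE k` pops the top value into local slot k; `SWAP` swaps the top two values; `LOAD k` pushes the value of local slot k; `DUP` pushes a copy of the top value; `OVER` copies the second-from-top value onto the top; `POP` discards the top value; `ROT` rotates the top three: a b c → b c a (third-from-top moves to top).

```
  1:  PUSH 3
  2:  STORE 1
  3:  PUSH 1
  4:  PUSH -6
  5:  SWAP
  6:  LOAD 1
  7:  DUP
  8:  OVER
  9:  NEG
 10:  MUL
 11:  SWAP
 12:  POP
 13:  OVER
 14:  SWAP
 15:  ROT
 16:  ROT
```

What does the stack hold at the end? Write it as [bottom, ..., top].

PUSH 3  -> [3]
STORE 1 -> []
PUSH 1  -> [1]
PUSH -6 -> [1, -6]
SWAP    -> [-6, 1]
LOAD 1  -> [-6, 1, 3]
DUP     -> [-6, 1, 3, 3]
OVER    -> [-6, 1, 3, 3, 3]
NEG     -> [-6, 1, 3, 3, -3]
MUL     -> [-6, 1, 3, -9]
SWAP    -> [-6, 1, -9, 3]
POP     -> [-6, 1, -9]
OVER    -> [-6, 1, -9, 1]
SWAP    -> [-6, 1, 1, -9]
ROT     -> [-6, 1, -9, 1]
ROT     -> [-6, -9, 1, 1]

[-6, -9, 1, 1]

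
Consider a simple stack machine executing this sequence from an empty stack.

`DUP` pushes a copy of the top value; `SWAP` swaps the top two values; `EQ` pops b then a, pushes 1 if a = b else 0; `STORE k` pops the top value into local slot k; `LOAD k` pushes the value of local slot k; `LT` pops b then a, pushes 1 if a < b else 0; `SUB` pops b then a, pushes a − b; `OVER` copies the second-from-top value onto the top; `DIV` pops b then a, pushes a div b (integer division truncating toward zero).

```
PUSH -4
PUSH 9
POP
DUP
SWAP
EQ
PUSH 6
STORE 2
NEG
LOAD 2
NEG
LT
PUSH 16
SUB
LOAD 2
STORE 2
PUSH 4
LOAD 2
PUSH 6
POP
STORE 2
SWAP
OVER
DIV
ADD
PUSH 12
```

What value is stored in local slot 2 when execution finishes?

6

PUSH -4 -> [-4]
PUSH 9  -> [-4, 9]
POP     -> [-4]
DUP     -> [-4, -4]
SWAP    -> [-4, -4]
EQ      -> [1]
PUSH 6  -> [1, 6]
STORE 2 -> [1]
NEG     -> [-1]
LOAD 2  -> [-1, 6]
NEG     -> [-1, -6]
LT      -> [0]
PUSH 16 -> [0, 16]
SUB     -> [-16]
LOAD 2  -> [-16, 6]
STORE 2 -> [-16]
PUSH 4  -> [-16, 4]
LOAD 2  -> [-16, 4, 6]
PUSH 6  -> [-16, 4, 6, 6]
POP     -> [-16, 4, 6]
STORE 2 -> [-16, 4]
SWAP    -> [4, -16]
OVER    -> [4, -16, 4]
DIV     -> [4, -4]
ADD     -> [0]
PUSH 12 -> [0, 12]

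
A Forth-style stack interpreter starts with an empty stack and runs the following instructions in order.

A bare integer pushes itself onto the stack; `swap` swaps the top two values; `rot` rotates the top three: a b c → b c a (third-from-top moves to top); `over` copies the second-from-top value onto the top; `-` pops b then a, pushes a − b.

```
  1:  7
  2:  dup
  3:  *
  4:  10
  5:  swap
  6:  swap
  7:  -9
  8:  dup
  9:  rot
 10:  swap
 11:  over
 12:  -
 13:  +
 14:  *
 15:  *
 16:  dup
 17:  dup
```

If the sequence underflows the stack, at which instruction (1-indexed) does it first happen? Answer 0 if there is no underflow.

7    → [7]
dup  → [7, 7]
*    → [49]
10   → [49, 10]
swap → [10, 49]
swap → [49, 10]
-9   → [49, 10, -9]
dup  → [49, 10, -9, -9]
rot  → [49, -9, -9, 10]
swap → [49, -9, 10, -9]
over → [49, -9, 10, -9, 10]
-    → [49, -9, 10, -19]
+    → [49, -9, -9]
*    → [49, 81]
*    → [3969]
dup  → [3969, 3969]
dup  → [3969, 3969, 3969]

0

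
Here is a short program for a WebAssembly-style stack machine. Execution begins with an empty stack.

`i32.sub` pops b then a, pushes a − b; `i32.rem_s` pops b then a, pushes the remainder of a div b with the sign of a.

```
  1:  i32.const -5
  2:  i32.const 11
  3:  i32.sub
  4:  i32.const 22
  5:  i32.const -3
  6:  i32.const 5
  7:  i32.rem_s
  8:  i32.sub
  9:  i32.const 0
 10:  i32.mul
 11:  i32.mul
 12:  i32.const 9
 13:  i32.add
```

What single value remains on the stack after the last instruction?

i32.const -5 -> [-5]
i32.const 11 -> [-5, 11]
i32.sub      -> [-16]
i32.const 22 -> [-16, 22]
i32.const -3 -> [-16, 22, -3]
i32.const 5  -> [-16, 22, -3, 5]
i32.rem_s    -> [-16, 22, -3]
i32.sub      -> [-16, 25]
i32.const 0  -> [-16, 25, 0]
i32.mul      -> [-16, 0]
i32.mul      -> [0]
i32.const 9  -> [0, 9]
i32.add      -> [9]

9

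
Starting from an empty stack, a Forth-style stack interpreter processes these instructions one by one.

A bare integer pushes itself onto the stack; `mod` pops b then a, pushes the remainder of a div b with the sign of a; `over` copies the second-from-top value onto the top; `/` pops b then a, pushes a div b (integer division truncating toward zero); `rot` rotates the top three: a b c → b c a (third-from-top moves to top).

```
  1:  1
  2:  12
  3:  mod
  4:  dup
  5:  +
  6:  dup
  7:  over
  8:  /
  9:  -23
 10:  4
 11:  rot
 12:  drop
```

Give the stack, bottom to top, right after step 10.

1     1
12    1 12
mod   1
dup   1 1
+     2
dup   2 2
over  2 2 2
/     2 1
-23   2 1 -23
4     2 1 -23 4

[2, 1, -23, 4]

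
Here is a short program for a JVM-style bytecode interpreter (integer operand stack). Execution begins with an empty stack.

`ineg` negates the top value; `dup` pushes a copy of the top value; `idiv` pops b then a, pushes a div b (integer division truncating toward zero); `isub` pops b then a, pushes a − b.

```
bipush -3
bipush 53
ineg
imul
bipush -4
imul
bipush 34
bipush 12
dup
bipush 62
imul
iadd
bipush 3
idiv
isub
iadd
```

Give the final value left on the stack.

bipush -3 : [-3]
bipush 53 : [-3, 53]
ineg      : [-3, -53]
imul      : [159]
bipush -4 : [159, -4]
imul      : [-636]
bipush 34 : [-636, 34]
bipush 12 : [-636, 34, 12]
dup       : [-636, 34, 12, 12]
bipush 62 : [-636, 34, 12, 12, 62]
imul      : [-636, 34, 12, 744]
iadd      : [-636, 34, 756]
bipush 3  : [-636, 34, 756, 3]
idiv      : [-636, 34, 252]
isub      : [-636, -218]
iadd      : [-854]

-854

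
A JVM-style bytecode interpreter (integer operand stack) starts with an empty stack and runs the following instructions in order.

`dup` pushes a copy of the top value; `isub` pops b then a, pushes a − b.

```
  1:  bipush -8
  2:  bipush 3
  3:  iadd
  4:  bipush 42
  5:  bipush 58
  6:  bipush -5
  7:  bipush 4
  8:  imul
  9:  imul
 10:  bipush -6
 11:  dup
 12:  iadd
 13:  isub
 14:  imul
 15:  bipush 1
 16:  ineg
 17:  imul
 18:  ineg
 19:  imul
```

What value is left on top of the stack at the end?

bipush -8 -> -8
bipush 3  -> -8 3
iadd      -> -5
bipush 42 -> -5 42
bipush 58 -> -5 42 58
bipush -5 -> -5 42 58 -5
bipush 4  -> -5 42 58 -5 4
imul      -> -5 42 58 -20
imul      -> -5 42 -1160
bipush -6 -> -5 42 -1160 -6
dup       -> -5 42 -1160 -6 -6
iadd      -> -5 42 -1160 -12
isub      -> -5 42 -1148
imul      -> -5 -48216
bipush 1  -> -5 -48216 1
ineg      -> -5 -48216 -1
imul      -> -5 48216
ineg      -> -5 -48216
imul      -> 241080

241080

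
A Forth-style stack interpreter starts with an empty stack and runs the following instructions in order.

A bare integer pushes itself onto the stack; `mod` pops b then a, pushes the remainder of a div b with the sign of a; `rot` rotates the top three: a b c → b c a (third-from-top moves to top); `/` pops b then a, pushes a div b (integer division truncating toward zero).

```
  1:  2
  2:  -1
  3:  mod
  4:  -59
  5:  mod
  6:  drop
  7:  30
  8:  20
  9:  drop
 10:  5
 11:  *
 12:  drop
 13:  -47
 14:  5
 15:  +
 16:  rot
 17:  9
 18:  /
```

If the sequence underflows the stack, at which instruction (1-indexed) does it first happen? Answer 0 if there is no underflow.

16

2     2
-1    2 -1
mod   0
-59   0 -59
mod   0
drop  (empty)
30    30
20    30 20
drop  30
5     30 5
*     150
drop  (empty)
-47   -47
5     -47 5
+     -42
rot  — needs 3 operands, stack has 1 → underflow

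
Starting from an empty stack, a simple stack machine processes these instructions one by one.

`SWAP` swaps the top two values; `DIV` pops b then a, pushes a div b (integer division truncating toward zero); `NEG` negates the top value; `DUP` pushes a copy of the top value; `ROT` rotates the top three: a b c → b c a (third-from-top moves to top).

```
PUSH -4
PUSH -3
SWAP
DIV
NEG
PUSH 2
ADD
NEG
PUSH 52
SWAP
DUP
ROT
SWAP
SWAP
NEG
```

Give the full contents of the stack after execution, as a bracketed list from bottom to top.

PUSH -4 → [-4]
PUSH -3 → [-4, -3]
SWAP    → [-3, -4]
DIV     → [0]
NEG     → [0]
PUSH 2  → [0, 2]
ADD     → [2]
NEG     → [-2]
PUSH 52 → [-2, 52]
SWAP    → [52, -2]
DUP     → [52, -2, -2]
ROT     → [-2, -2, 52]
SWAP    → [-2, 52, -2]
SWAP    → [-2, -2, 52]
NEG     → [-2, -2, -52]

[-2, -2, -52]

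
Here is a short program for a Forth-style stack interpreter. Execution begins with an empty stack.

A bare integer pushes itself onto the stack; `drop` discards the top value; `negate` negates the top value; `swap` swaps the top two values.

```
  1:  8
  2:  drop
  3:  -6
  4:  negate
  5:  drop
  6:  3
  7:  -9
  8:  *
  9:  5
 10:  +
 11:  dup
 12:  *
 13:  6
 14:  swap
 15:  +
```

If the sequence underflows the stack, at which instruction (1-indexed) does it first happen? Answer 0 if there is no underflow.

0

8      -> [8]
drop   -> []
-6     -> [-6]
negate -> [6]
drop   -> []
3      -> [3]
-9     -> [3, -9]
*      -> [-27]
5      -> [-27, 5]
+      -> [-22]
dup    -> [-22, -22]
*      -> [484]
6      -> [484, 6]
swap   -> [6, 484]
+      -> [490]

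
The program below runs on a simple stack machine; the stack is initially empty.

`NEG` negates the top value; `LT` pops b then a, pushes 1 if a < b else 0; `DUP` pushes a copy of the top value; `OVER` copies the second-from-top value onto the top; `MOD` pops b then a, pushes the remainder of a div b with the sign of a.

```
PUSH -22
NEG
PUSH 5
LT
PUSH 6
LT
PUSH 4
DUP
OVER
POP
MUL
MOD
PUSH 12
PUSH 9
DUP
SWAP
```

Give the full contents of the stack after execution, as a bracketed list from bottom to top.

[1, 12, 9, 9]

PUSH -22 -> -22
NEG      -> 22
PUSH 5   -> 22 5
LT       -> 0
PUSH 6   -> 0 6
LT       -> 1
PUSH 4   -> 1 4
DUP      -> 1 4 4
OVER     -> 1 4 4 4
POP      -> 1 4 4
MUL      -> 1 16
MOD      -> 1
PUSH 12  -> 1 12
PUSH 9   -> 1 12 9
DUP      -> 1 12 9 9
SWAP     -> 1 12 9 9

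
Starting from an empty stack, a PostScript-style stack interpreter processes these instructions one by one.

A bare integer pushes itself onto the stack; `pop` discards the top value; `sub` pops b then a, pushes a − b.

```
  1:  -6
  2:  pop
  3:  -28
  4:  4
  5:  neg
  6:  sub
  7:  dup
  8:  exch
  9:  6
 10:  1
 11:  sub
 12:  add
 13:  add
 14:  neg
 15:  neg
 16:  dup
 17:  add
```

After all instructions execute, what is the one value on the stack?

-86

-6   → -6
pop  → (empty)
-28  → -28
4    → -28 4
neg  → -28 -4
sub  → -24
dup  → -24 -24
exch → -24 -24
6    → -24 -24 6
1    → -24 -24 6 1
sub  → -24 -24 5
add  → -24 -19
add  → -43
neg  → 43
neg  → -43
dup  → -43 -43
add  → -86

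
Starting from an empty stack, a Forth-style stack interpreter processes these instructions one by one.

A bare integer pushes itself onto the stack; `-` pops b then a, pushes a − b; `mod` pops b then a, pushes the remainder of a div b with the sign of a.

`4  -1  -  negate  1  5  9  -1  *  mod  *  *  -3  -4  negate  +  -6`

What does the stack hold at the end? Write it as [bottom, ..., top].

[-25, 1, -6]

4      -> [4]
-1     -> [4, -1]
-      -> [5]
negate -> [-5]
1      -> [-5, 1]
5      -> [-5, 1, 5]
9      -> [-5, 1, 5, 9]
-1     -> [-5, 1, 5, 9, -1]
*      -> [-5, 1, 5, -9]
mod    -> [-5, 1, 5]
*      -> [-5, 5]
*      -> [-25]
-3     -> [-25, -3]
-4     -> [-25, -3, -4]
negate -> [-25, -3, 4]
+      -> [-25, 1]
-6     -> [-25, 1, -6]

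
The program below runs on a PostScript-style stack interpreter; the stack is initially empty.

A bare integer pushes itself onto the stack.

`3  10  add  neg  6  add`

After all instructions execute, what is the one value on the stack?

-7

3   : 3
10  : 3 10
add : 13
neg : -13
6   : -13 6
add : -7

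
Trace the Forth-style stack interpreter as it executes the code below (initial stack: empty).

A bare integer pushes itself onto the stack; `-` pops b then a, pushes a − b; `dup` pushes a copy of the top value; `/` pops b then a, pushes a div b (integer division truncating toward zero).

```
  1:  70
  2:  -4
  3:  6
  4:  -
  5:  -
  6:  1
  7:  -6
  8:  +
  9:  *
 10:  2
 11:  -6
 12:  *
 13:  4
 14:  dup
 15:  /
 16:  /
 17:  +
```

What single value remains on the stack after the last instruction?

70  : 70
-4  : 70 -4
6   : 70 -4 6
-   : 70 -10
-   : 80
1   : 80 1
-6  : 80 1 -6
+   : 80 -5
*   : -400
2   : -400 2
-6  : -400 2 -6
*   : -400 -12
4   : -400 -12 4
dup : -400 -12 4 4
/   : -400 -12 1
/   : -400 -12
+   : -412

-412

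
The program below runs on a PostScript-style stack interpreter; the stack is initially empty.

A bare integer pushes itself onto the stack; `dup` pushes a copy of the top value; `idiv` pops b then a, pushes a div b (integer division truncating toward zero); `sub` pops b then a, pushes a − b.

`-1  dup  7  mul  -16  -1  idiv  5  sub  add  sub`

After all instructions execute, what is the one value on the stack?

-1   : -1
dup  : -1 -1
7    : -1 -1 7
mul  : -1 -7
-16  : -1 -7 -16
-1   : -1 -7 -16 -1
idiv : -1 -7 16
5    : -1 -7 16 5
sub  : -1 -7 11
add  : -1 4
sub  : -5

-5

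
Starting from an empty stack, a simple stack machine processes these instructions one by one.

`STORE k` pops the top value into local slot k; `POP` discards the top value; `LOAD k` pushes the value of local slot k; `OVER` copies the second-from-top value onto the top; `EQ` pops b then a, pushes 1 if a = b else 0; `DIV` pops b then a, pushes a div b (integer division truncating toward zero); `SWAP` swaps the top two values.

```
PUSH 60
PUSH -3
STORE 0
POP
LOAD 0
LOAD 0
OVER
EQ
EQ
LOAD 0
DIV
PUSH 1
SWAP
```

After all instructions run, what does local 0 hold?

-3

PUSH 60  60
PUSH -3  60 -3
STORE 0  60
POP      (empty)
LOAD 0   -3
LOAD 0   -3 -3
OVER     -3 -3 -3
EQ       -3 1
EQ       0
LOAD 0   0 -3
DIV      0
PUSH 1   0 1
SWAP     1 0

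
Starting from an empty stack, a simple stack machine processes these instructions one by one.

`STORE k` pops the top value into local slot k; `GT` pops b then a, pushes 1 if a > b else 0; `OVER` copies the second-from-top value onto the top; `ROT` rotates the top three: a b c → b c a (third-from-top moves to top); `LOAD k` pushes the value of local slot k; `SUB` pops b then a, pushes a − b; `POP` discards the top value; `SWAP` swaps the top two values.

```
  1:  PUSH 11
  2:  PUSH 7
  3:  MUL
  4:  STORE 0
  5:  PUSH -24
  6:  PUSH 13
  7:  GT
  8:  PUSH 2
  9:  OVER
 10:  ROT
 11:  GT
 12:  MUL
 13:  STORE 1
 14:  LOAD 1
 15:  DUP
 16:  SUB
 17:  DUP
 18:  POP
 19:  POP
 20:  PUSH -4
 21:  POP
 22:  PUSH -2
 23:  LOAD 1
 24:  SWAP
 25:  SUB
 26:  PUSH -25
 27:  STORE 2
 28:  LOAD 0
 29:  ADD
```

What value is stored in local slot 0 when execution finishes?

PUSH 11  : 11
PUSH 7   : 11 7
MUL      : 77
STORE 0  : (empty)
PUSH -24 : -24
PUSH 13  : -24 13
GT       : 0
PUSH 2   : 0 2
OVER     : 0 2 0
ROT      : 2 0 0
GT       : 2 0
MUL      : 0
STORE 1  : (empty)
LOAD 1   : 0
DUP      : 0 0
SUB      : 0
DUP      : 0 0
POP      : 0
POP      : (empty)
PUSH -4  : -4
POP      : (empty)
PUSH -2  : -2
LOAD 1   : -2 0
SWAP     : 0 -2
SUB      : 2
PUSH -25 : 2 -25
STORE 2  : 2
LOAD 0   : 2 77
ADD      : 79

77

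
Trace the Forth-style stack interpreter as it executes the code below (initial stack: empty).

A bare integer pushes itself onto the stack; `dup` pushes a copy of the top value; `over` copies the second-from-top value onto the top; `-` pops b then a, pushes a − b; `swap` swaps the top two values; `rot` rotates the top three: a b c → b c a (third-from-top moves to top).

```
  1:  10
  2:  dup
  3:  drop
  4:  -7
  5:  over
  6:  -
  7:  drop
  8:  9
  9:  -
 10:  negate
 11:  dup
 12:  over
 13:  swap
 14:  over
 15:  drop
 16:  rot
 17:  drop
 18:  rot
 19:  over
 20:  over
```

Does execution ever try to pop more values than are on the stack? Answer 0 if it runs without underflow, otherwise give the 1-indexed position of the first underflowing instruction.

10     : 10
dup    : 10 10
drop   : 10
-7     : 10 -7
over   : 10 -7 10
-      : 10 -17
drop   : 10
9      : 10 9
-      : 1
negate : -1
dup    : -1 -1
over   : -1 -1 -1
swap   : -1 -1 -1
over   : -1 -1 -1 -1
drop   : -1 -1 -1
rot    : -1 -1 -1
drop   : -1 -1
rot  — needs 3 operands, stack has 2 → underflow

18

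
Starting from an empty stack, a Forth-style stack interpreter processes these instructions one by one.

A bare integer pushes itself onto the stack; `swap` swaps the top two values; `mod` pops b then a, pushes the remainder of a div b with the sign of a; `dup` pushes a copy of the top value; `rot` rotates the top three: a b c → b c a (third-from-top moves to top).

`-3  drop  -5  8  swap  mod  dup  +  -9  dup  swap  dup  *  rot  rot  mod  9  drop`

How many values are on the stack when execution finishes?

2

-3   -> [-3]
drop -> []
-5   -> [-5]
8    -> [-5, 8]
swap -> [8, -5]
mod  -> [3]
dup  -> [3, 3]
+    -> [6]
-9   -> [6, -9]
dup  -> [6, -9, -9]
swap -> [6, -9, -9]
dup  -> [6, -9, -9, -9]
*    -> [6, -9, 81]
rot  -> [-9, 81, 6]
rot  -> [81, 6, -9]
mod  -> [81, 6]
9    -> [81, 6, 9]
drop -> [81, 6]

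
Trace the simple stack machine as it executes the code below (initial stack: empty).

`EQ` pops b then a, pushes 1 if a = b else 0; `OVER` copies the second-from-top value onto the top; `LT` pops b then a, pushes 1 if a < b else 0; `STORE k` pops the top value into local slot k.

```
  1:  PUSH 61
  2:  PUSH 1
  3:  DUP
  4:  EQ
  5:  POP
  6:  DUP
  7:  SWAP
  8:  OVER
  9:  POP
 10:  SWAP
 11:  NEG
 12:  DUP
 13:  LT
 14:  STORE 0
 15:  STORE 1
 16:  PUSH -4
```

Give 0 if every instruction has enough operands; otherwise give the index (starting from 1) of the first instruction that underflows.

0

PUSH 61 -> 61
PUSH 1  -> 61 1
DUP     -> 61 1 1
EQ      -> 61 1
POP     -> 61
DUP     -> 61 61
SWAP    -> 61 61
OVER    -> 61 61 61
POP     -> 61 61
SWAP    -> 61 61
NEG     -> 61 -61
DUP     -> 61 -61 -61
LT      -> 61 0
STORE 0 -> 61
STORE 1 -> (empty)
PUSH -4 -> -4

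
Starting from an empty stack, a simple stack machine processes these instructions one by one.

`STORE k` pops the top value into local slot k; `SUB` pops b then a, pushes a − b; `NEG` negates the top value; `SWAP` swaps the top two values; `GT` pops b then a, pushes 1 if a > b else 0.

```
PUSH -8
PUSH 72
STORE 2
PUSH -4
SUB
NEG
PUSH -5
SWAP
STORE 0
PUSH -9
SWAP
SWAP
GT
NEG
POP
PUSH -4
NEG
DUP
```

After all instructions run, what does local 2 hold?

72

PUSH -8 -> -8
PUSH 72 -> -8 72
STORE 2 -> -8
PUSH -4 -> -8 -4
SUB     -> -4
NEG     -> 4
PUSH -5 -> 4 -5
SWAP    -> -5 4
STORE 0 -> -5
PUSH -9 -> -5 -9
SWAP    -> -9 -5
SWAP    -> -5 -9
GT      -> 1
NEG     -> -1
POP     -> (empty)
PUSH -4 -> -4
NEG     -> 4
DUP     -> 4 4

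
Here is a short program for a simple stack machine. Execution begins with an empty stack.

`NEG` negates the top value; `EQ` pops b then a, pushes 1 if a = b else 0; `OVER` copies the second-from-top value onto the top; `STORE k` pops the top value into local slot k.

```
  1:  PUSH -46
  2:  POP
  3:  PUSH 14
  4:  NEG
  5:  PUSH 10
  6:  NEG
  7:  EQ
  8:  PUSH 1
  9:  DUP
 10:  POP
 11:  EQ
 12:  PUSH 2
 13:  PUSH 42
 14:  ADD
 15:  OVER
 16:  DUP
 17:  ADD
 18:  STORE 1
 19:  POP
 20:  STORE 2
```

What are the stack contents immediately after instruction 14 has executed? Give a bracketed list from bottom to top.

PUSH -46  -46
POP       (empty)
PUSH 14   14
NEG       -14
PUSH 10   -14 10
NEG       -14 -10
EQ        0
PUSH 1    0 1
DUP       0 1 1
POP       0 1
EQ        0
PUSH 2    0 2
PUSH 42   0 2 42
ADD       0 44

[0, 44]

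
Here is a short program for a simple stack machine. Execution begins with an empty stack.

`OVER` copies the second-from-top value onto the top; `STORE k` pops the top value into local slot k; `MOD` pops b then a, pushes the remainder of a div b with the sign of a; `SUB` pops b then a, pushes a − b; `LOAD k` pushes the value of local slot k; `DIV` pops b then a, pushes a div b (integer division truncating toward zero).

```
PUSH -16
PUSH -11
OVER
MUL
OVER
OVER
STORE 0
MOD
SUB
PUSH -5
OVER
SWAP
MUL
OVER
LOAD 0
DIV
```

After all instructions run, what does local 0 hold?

PUSH -16  [-16]
PUSH -11  [-16, -11]
OVER      [-16, -11, -16]
MUL       [-16, 176]
OVER      [-16, 176, -16]
OVER      [-16, 176, -16, 176]
STORE 0   [-16, 176, -16]
MOD       [-16, 0]
SUB       [-16]
PUSH -5   [-16, -5]
OVER      [-16, -5, -16]
SWAP      [-16, -16, -5]
MUL       [-16, 80]
OVER      [-16, 80, -16]
LOAD 0    [-16, 80, -16, 176]
DIV       [-16, 80, 0]

176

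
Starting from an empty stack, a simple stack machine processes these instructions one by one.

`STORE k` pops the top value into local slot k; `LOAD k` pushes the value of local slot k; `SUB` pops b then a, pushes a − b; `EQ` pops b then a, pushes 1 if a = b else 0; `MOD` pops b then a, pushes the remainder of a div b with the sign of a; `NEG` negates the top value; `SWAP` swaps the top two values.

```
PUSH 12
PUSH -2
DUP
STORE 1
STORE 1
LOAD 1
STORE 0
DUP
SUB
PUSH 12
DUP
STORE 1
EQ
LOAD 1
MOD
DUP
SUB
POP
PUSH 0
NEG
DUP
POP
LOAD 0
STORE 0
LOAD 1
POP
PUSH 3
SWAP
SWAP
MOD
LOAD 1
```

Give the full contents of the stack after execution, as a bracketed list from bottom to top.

[0, 12]

PUSH 12 : 12
PUSH -2 : 12 -2
DUP     : 12 -2 -2
STORE 1 : 12 -2
STORE 1 : 12
LOAD 1  : 12 -2
STORE 0 : 12
DUP     : 12 12
SUB     : 0
PUSH 12 : 0 12
DUP     : 0 12 12
STORE 1 : 0 12
EQ      : 0
LOAD 1  : 0 12
MOD     : 0
DUP     : 0 0
SUB     : 0
POP     : (empty)
PUSH 0  : 0
NEG     : 0
DUP     : 0 0
POP     : 0
LOAD 0  : 0 -2
STORE 0 : 0
LOAD 1  : 0 12
POP     : 0
PUSH 3  : 0 3
SWAP    : 3 0
SWAP    : 0 3
MOD     : 0
LOAD 1  : 0 12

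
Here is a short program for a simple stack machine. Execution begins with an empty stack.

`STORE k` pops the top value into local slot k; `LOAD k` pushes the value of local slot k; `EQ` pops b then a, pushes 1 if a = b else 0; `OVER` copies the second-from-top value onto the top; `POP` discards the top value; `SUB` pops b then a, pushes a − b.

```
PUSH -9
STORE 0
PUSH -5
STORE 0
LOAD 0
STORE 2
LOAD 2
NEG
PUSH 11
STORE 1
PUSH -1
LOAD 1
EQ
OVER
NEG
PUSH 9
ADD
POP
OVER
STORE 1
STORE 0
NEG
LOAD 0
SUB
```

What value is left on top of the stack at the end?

-5

PUSH -9 -> [-9]
STORE 0 -> []
PUSH -5 -> [-5]
STORE 0 -> []
LOAD 0  -> [-5]
STORE 2 -> []
LOAD 2  -> [-5]
NEG     -> [5]
PUSH 11 -> [5, 11]
STORE 1 -> [5]
PUSH -1 -> [5, -1]
LOAD 1  -> [5, -1, 11]
EQ      -> [5, 0]
OVER    -> [5, 0, 5]
NEG     -> [5, 0, -5]
PUSH 9  -> [5, 0, -5, 9]
ADD     -> [5, 0, 4]
POP     -> [5, 0]
OVER    -> [5, 0, 5]
STORE 1 -> [5, 0]
STORE 0 -> [5]
NEG     -> [-5]
LOAD 0  -> [-5, 0]
SUB     -> [-5]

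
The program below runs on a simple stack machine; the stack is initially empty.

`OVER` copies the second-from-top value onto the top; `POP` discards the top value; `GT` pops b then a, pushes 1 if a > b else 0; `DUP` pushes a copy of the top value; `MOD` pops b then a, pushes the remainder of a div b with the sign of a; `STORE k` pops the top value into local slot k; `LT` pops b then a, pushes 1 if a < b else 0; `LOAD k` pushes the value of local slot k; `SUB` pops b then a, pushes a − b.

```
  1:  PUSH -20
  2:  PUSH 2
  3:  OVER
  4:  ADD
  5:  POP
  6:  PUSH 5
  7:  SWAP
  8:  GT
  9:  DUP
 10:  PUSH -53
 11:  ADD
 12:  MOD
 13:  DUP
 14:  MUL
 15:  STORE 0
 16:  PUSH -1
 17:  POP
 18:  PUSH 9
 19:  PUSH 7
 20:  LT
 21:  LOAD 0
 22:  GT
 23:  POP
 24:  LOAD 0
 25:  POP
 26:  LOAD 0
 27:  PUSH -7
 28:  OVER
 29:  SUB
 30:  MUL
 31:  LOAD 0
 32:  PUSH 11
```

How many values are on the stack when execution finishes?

3

PUSH -20 : [-20]
PUSH 2   : [-20, 2]
OVER     : [-20, 2, -20]
ADD      : [-20, -18]
POP      : [-20]
PUSH 5   : [-20, 5]
SWAP     : [5, -20]
GT       : [1]
DUP      : [1, 1]
PUSH -53 : [1, 1, -53]
ADD      : [1, -52]
MOD      : [1]
DUP      : [1, 1]
MUL      : [1]
STORE 0  : []
PUSH -1  : [-1]
POP      : []
PUSH 9   : [9]
PUSH 7   : [9, 7]
LT       : [0]
LOAD 0   : [0, 1]
GT       : [0]
POP      : []
LOAD 0   : [1]
POP      : []
LOAD 0   : [1]
PUSH -7  : [1, -7]
OVER     : [1, -7, 1]
SUB      : [1, -8]
MUL      : [-8]
LOAD 0   : [-8, 1]
PUSH 11  : [-8, 1, 11]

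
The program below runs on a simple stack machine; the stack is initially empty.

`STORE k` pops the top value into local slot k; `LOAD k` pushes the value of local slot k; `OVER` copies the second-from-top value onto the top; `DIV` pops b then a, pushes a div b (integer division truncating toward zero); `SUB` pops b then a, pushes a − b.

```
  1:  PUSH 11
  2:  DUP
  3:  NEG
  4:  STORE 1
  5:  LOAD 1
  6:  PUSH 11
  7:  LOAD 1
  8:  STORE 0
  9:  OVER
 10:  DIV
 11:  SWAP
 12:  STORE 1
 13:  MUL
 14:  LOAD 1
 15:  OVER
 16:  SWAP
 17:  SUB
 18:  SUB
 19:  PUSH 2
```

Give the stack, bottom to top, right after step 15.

[-11, -11, -11]

PUSH 11 : 11
DUP     : 11 11
NEG     : 11 -11
STORE 1 : 11
LOAD 1  : 11 -11
PUSH 11 : 11 -11 11
LOAD 1  : 11 -11 11 -11
STORE 0 : 11 -11 11
OVER    : 11 -11 11 -11
DIV     : 11 -11 -1
SWAP    : 11 -1 -11
STORE 1 : 11 -1
MUL     : -11
LOAD 1  : -11 -11
OVER    : -11 -11 -11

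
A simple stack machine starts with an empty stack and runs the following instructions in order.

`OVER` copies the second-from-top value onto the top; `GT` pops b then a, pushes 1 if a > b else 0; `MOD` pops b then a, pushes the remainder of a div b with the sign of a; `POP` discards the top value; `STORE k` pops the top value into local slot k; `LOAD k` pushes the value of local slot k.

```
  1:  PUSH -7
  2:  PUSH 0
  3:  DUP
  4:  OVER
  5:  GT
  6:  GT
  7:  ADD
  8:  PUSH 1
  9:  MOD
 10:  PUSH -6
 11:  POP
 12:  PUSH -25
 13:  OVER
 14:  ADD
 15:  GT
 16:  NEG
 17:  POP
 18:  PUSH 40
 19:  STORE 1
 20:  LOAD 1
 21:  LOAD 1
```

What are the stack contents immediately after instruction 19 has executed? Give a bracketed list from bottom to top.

PUSH -7  : -7
PUSH 0   : -7 0
DUP      : -7 0 0
OVER     : -7 0 0 0
GT       : -7 0 0
GT       : -7 0
ADD      : -7
PUSH 1   : -7 1
MOD      : 0
PUSH -6  : 0 -6
POP      : 0
PUSH -25 : 0 -25
OVER     : 0 -25 0
ADD      : 0 -25
GT       : 1
NEG      : -1
POP      : (empty)
PUSH 40  : 40
STORE 1  : (empty)

[]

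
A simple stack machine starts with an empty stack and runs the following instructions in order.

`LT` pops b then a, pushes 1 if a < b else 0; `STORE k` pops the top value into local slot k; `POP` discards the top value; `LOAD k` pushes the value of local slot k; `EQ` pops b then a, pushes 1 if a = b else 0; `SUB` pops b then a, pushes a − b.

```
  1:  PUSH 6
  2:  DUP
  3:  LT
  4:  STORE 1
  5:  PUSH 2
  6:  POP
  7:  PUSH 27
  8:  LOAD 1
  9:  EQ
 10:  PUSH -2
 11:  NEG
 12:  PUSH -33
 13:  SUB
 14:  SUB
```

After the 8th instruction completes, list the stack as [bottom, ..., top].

PUSH 6  → [6]
DUP     → [6, 6]
LT      → [0]
STORE 1 → []
PUSH 2  → [2]
POP     → []
PUSH 27 → [27]
LOAD 1  → [27, 0]

[27, 0]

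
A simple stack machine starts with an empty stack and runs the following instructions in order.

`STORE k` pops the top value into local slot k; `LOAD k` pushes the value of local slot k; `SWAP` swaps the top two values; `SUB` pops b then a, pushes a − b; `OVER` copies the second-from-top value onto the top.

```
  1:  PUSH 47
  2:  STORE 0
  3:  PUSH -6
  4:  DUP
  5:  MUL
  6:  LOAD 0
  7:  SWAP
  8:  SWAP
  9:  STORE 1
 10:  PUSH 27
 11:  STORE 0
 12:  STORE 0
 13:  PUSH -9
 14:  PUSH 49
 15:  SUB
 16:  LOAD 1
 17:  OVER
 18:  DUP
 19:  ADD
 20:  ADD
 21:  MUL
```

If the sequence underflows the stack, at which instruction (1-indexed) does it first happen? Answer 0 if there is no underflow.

0

PUSH 47  47
STORE 0  (empty)
PUSH -6  -6
DUP      -6 -6
MUL      36
LOAD 0   36 47
SWAP     47 36
SWAP     36 47
STORE 1  36
PUSH 27  36 27
STORE 0  36
STORE 0  (empty)
PUSH -9  -9
PUSH 49  -9 49
SUB      -58
LOAD 1   -58 47
OVER     -58 47 -58
DUP      -58 47 -58 -58
ADD      -58 47 -116
ADD      -58 -69
MUL      4002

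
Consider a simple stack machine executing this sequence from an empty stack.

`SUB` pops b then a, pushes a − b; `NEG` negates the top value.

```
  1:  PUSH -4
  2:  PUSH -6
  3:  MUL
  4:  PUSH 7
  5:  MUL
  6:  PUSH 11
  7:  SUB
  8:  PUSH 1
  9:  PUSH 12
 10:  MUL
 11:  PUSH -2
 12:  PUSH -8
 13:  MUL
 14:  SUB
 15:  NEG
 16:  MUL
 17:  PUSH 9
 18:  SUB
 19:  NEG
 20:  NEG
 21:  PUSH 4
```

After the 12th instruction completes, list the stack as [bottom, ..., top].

PUSH -4 : [-4]
PUSH -6 : [-4, -6]
MUL     : [24]
PUSH 7  : [24, 7]
MUL     : [168]
PUSH 11 : [168, 11]
SUB     : [157]
PUSH 1  : [157, 1]
PUSH 12 : [157, 1, 12]
MUL     : [157, 12]
PUSH -2 : [157, 12, -2]
PUSH -8 : [157, 12, -2, -8]

[157, 12, -2, -8]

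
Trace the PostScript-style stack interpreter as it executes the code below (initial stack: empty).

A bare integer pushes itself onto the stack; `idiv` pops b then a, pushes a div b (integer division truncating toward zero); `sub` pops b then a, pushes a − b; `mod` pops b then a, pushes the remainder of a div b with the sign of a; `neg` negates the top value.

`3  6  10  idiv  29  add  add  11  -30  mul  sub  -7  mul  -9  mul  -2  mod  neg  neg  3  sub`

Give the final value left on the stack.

-3

3    -> [3]
6    -> [3, 6]
10   -> [3, 6, 10]
idiv -> [3, 0]
29   -> [3, 0, 29]
add  -> [3, 29]
add  -> [32]
11   -> [32, 11]
-30  -> [32, 11, -30]
mul  -> [32, -330]
sub  -> [362]
-7   -> [362, -7]
mul  -> [-2534]
-9   -> [-2534, -9]
mul  -> [22806]
-2   -> [22806, -2]
mod  -> [0]
neg  -> [0]
neg  -> [0]
3    -> [0, 3]
sub  -> [-3]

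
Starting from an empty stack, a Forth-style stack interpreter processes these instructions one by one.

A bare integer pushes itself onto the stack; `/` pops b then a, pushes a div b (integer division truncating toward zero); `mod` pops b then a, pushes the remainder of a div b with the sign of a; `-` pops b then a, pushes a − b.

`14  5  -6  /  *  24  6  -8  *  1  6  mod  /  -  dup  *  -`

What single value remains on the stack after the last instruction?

-5184

14  → 14
5   → 14 5
-6  → 14 5 -6
/   → 14 0
*   → 0
24  → 0 24
6   → 0 24 6
-8  → 0 24 6 -8
*   → 0 24 -48
1   → 0 24 -48 1
6   → 0 24 -48 1 6
mod → 0 24 -48 1
/   → 0 24 -48
-   → 0 72
dup → 0 72 72
*   → 0 5184
-   → -5184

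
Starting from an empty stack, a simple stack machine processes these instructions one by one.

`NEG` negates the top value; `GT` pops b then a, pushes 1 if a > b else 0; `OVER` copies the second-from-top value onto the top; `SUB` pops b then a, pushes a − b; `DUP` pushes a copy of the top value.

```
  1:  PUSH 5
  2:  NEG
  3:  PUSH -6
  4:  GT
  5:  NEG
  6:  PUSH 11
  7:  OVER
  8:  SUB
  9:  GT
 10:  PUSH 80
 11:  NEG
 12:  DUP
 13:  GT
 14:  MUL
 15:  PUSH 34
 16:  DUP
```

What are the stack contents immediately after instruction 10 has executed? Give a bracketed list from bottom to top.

[0, 80]

PUSH 5  → [5]
NEG     → [-5]
PUSH -6 → [-5, -6]
GT      → [1]
NEG     → [-1]
PUSH 11 → [-1, 11]
OVER    → [-1, 11, -1]
SUB     → [-1, 12]
GT      → [0]
PUSH 80 → [0, 80]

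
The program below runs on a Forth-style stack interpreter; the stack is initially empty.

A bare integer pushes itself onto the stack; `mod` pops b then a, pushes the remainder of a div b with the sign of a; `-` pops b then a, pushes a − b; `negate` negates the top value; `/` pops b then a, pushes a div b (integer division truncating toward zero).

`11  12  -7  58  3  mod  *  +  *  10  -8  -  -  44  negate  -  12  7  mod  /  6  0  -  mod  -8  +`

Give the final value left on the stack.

11      [11]
12      [11, 12]
-7      [11, 12, -7]
58      [11, 12, -7, 58]
3       [11, 12, -7, 58, 3]
mod     [11, 12, -7, 1]
*       [11, 12, -7]
+       [11, 5]
*       [55]
10      [55, 10]
-8      [55, 10, -8]
-       [55, 18]
-       [37]
44      [37, 44]
negate  [37, -44]
-       [81]
12      [81, 12]
7       [81, 12, 7]
mod     [81, 5]
/       [16]
6       [16, 6]
0       [16, 6, 0]
-       [16, 6]
mod     [4]
-8      [4, -8]
+       [-4]

-4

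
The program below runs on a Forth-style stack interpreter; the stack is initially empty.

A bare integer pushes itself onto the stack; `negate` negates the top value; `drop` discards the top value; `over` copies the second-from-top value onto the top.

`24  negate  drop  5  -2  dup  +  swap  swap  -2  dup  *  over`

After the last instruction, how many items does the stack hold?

24     : 24
negate : -24
drop   : (empty)
5      : 5
-2     : 5 -2
dup    : 5 -2 -2
+      : 5 -4
swap   : -4 5
swap   : 5 -4
-2     : 5 -4 -2
dup    : 5 -4 -2 -2
*      : 5 -4 4
over   : 5 -4 4 -4

4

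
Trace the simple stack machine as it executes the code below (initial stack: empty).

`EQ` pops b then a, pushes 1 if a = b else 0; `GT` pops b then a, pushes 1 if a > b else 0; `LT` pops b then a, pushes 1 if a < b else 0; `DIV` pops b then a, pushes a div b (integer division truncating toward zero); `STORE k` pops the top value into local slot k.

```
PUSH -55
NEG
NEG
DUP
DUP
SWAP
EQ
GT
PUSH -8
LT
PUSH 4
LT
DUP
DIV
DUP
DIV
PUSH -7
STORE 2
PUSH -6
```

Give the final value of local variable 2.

PUSH -55 → [-55]
NEG      → [55]
NEG      → [-55]
DUP      → [-55, -55]
DUP      → [-55, -55, -55]
SWAP     → [-55, -55, -55]
EQ       → [-55, 1]
GT       → [0]
PUSH -8  → [0, -8]
LT       → [0]
PUSH 4   → [0, 4]
LT       → [1]
DUP      → [1, 1]
DIV      → [1]
DUP      → [1, 1]
DIV      → [1]
PUSH -7  → [1, -7]
STORE 2  → [1]
PUSH -6  → [1, -6]

-7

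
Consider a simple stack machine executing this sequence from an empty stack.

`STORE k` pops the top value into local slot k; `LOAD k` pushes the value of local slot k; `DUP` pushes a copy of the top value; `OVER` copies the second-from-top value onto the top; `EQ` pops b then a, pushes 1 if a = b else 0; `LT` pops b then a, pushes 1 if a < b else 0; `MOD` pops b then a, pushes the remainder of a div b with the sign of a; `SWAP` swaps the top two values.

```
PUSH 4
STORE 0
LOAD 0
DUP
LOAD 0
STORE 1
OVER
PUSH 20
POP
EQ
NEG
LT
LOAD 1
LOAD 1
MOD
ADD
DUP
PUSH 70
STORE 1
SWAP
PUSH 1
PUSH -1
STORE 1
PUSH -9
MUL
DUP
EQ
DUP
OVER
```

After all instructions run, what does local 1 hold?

-1

PUSH 4  : [4]
STORE 0 : []
LOAD 0  : [4]
DUP     : [4, 4]
LOAD 0  : [4, 4, 4]
STORE 1 : [4, 4]
OVER    : [4, 4, 4]
PUSH 20 : [4, 4, 4, 20]
POP     : [4, 4, 4]
EQ      : [4, 1]
NEG     : [4, -1]
LT      : [0]
LOAD 1  : [0, 4]
LOAD 1  : [0, 4, 4]
MOD     : [0, 0]
ADD     : [0]
DUP     : [0, 0]
PUSH 70 : [0, 0, 70]
STORE 1 : [0, 0]
SWAP    : [0, 0]
PUSH 1  : [0, 0, 1]
PUSH -1 : [0, 0, 1, -1]
STORE 1 : [0, 0, 1]
PUSH -9 : [0, 0, 1, -9]
MUL     : [0, 0, -9]
DUP     : [0, 0, -9, -9]
EQ      : [0, 0, 1]
DUP     : [0, 0, 1, 1]
OVER    : [0, 0, 1, 1, 1]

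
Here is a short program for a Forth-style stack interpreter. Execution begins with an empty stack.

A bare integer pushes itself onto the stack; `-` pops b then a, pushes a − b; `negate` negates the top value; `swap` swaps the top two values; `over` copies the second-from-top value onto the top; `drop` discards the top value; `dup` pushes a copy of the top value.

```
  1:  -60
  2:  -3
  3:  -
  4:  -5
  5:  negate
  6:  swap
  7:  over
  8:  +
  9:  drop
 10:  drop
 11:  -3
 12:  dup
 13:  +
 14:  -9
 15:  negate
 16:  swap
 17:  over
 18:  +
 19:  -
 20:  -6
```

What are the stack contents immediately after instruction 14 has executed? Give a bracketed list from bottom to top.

[-6, -9]

-60    : -60
-3     : -60 -3
-      : -57
-5     : -57 -5
negate : -57 5
swap   : 5 -57
over   : 5 -57 5
+      : 5 -52
drop   : 5
drop   : (empty)
-3     : -3
dup    : -3 -3
+      : -6
-9     : -6 -9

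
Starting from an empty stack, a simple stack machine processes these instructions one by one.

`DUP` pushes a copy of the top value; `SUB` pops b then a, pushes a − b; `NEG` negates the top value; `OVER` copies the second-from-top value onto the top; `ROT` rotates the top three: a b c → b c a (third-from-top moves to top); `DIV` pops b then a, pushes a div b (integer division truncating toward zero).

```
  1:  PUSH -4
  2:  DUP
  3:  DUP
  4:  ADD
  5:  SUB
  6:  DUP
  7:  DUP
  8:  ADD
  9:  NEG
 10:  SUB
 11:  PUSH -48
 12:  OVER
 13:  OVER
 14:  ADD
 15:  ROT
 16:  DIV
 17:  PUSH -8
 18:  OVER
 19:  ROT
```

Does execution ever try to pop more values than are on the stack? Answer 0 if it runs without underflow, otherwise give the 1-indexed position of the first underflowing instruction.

PUSH -4  -> [-4]
DUP      -> [-4, -4]
DUP      -> [-4, -4, -4]
ADD      -> [-4, -8]
SUB      -> [4]
DUP      -> [4, 4]
DUP      -> [4, 4, 4]
ADD      -> [4, 8]
NEG      -> [4, -8]
SUB      -> [12]
PUSH -48 -> [12, -48]
OVER     -> [12, -48, 12]
OVER     -> [12, -48, 12, -48]
ADD      -> [12, -48, -36]
ROT      -> [-48, -36, 12]
DIV      -> [-48, -3]
PUSH -8  -> [-48, -3, -8]
OVER     -> [-48, -3, -8, -3]
ROT      -> [-48, -8, -3, -3]

0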